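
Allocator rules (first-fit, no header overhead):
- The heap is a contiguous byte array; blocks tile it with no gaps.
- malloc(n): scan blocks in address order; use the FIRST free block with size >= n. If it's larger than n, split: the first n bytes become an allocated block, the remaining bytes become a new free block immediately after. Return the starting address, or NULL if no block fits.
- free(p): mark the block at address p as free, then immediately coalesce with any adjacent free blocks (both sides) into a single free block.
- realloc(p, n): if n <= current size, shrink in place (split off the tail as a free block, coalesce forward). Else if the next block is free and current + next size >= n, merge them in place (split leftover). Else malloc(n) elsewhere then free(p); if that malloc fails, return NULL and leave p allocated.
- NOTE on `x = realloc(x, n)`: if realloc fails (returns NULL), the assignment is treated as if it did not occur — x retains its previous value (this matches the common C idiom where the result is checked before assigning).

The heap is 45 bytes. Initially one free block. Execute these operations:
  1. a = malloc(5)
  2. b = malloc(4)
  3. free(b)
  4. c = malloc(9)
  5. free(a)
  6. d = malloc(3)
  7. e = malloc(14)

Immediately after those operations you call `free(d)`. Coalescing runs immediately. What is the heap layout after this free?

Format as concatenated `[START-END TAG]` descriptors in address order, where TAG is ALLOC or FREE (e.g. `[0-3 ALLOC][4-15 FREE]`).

Op 1: a = malloc(5) -> a = 0; heap: [0-4 ALLOC][5-44 FREE]
Op 2: b = malloc(4) -> b = 5; heap: [0-4 ALLOC][5-8 ALLOC][9-44 FREE]
Op 3: free(b) -> (freed b); heap: [0-4 ALLOC][5-44 FREE]
Op 4: c = malloc(9) -> c = 5; heap: [0-4 ALLOC][5-13 ALLOC][14-44 FREE]
Op 5: free(a) -> (freed a); heap: [0-4 FREE][5-13 ALLOC][14-44 FREE]
Op 6: d = malloc(3) -> d = 0; heap: [0-2 ALLOC][3-4 FREE][5-13 ALLOC][14-44 FREE]
Op 7: e = malloc(14) -> e = 14; heap: [0-2 ALLOC][3-4 FREE][5-13 ALLOC][14-27 ALLOC][28-44 FREE]
free(d): d = 0 -> block [0-2 ALLOC]; mark free, coalesce with adjacent free neighbors -> [0-4 FREE][5-13 ALLOC][14-27 ALLOC][28-44 FREE]

Answer: [0-4 FREE][5-13 ALLOC][14-27 ALLOC][28-44 FREE]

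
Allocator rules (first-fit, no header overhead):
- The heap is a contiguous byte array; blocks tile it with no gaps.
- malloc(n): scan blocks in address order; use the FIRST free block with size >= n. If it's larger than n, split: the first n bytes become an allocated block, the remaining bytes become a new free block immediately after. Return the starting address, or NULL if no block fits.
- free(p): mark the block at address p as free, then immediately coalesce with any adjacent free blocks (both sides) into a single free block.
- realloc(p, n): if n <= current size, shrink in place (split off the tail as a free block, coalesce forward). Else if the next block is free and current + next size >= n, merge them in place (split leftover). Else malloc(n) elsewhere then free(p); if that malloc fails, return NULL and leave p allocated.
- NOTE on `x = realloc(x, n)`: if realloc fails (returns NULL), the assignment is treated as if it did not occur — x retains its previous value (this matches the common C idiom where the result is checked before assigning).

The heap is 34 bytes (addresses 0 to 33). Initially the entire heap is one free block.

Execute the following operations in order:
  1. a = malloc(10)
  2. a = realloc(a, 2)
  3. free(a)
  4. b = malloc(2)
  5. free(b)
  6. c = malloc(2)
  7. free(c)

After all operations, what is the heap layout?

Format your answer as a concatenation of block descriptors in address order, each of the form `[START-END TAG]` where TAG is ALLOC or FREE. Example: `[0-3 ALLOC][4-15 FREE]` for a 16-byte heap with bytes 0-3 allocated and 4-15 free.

Op 1: a = malloc(10) -> a = 0; heap: [0-9 ALLOC][10-33 FREE]
Op 2: a = realloc(a, 2) -> a = 0; heap: [0-1 ALLOC][2-33 FREE]
Op 3: free(a) -> (freed a); heap: [0-33 FREE]
Op 4: b = malloc(2) -> b = 0; heap: [0-1 ALLOC][2-33 FREE]
Op 5: free(b) -> (freed b); heap: [0-33 FREE]
Op 6: c = malloc(2) -> c = 0; heap: [0-1 ALLOC][2-33 FREE]
Op 7: free(c) -> (freed c); heap: [0-33 FREE]

Answer: [0-33 FREE]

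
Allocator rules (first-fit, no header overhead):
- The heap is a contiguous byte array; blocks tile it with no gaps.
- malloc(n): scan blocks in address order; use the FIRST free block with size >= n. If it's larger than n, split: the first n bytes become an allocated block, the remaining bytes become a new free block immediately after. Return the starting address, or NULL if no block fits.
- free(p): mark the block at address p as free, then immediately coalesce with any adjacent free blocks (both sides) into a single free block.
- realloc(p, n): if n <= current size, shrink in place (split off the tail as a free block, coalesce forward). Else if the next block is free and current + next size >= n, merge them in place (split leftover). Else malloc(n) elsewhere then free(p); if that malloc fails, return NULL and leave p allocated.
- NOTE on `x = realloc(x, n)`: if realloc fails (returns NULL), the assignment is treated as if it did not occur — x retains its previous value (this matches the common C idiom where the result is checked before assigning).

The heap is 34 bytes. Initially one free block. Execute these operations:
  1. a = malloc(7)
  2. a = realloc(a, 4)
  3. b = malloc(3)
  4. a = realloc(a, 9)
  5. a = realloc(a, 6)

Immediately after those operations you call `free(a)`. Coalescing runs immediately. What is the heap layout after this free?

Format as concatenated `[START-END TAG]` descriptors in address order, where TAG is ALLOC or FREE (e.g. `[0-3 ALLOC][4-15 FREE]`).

Answer: [0-3 FREE][4-6 ALLOC][7-33 FREE]

Derivation:
Op 1: a = malloc(7) -> a = 0; heap: [0-6 ALLOC][7-33 FREE]
Op 2: a = realloc(a, 4) -> a = 0; heap: [0-3 ALLOC][4-33 FREE]
Op 3: b = malloc(3) -> b = 4; heap: [0-3 ALLOC][4-6 ALLOC][7-33 FREE]
Op 4: a = realloc(a, 9) -> a = 7; heap: [0-3 FREE][4-6 ALLOC][7-15 ALLOC][16-33 FREE]
Op 5: a = realloc(a, 6) -> a = 7; heap: [0-3 FREE][4-6 ALLOC][7-12 ALLOC][13-33 FREE]
free(a): a = 7 -> block [7-12 ALLOC]; mark free, coalesce with adjacent free neighbors -> [0-3 FREE][4-6 ALLOC][7-33 FREE]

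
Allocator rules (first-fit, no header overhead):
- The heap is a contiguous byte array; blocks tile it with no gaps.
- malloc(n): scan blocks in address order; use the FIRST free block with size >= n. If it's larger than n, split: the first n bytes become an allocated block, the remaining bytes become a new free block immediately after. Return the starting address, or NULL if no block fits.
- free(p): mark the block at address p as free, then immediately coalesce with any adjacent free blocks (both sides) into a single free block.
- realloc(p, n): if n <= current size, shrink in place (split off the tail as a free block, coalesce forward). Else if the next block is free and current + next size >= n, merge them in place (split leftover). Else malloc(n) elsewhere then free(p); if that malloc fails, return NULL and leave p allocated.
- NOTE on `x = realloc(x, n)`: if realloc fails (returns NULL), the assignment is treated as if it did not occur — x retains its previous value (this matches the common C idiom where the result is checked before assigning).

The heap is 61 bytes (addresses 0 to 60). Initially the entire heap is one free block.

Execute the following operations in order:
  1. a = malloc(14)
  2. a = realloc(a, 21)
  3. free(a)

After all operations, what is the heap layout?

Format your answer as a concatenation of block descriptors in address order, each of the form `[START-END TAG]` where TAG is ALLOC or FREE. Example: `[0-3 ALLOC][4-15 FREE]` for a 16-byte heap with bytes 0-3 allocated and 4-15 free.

Op 1: a = malloc(14) -> a = 0; heap: [0-13 ALLOC][14-60 FREE]
Op 2: a = realloc(a, 21) -> a = 0; heap: [0-20 ALLOC][21-60 FREE]
Op 3: free(a) -> (freed a); heap: [0-60 FREE]

Answer: [0-60 FREE]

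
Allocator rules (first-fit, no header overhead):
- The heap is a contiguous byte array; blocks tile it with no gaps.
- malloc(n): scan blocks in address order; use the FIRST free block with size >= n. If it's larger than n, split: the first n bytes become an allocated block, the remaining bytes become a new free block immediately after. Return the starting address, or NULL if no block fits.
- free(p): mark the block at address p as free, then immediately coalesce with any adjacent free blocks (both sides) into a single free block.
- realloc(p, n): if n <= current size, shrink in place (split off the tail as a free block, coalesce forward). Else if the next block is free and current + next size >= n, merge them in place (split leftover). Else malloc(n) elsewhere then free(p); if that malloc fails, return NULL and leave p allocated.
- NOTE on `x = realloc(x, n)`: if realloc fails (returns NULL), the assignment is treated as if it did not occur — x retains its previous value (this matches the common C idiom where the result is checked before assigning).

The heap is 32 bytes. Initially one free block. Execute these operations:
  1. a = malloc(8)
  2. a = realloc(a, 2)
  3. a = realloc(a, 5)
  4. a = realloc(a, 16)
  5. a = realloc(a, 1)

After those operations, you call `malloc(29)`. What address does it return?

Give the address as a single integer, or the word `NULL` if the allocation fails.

Answer: 1

Derivation:
Op 1: a = malloc(8) -> a = 0; heap: [0-7 ALLOC][8-31 FREE]
Op 2: a = realloc(a, 2) -> a = 0; heap: [0-1 ALLOC][2-31 FREE]
Op 3: a = realloc(a, 5) -> a = 0; heap: [0-4 ALLOC][5-31 FREE]
Op 4: a = realloc(a, 16) -> a = 0; heap: [0-15 ALLOC][16-31 FREE]
Op 5: a = realloc(a, 1) -> a = 0; heap: [0-0 ALLOC][1-31 FREE]
malloc(29): first-fit scan over [0-0 ALLOC][1-31 FREE] -> 1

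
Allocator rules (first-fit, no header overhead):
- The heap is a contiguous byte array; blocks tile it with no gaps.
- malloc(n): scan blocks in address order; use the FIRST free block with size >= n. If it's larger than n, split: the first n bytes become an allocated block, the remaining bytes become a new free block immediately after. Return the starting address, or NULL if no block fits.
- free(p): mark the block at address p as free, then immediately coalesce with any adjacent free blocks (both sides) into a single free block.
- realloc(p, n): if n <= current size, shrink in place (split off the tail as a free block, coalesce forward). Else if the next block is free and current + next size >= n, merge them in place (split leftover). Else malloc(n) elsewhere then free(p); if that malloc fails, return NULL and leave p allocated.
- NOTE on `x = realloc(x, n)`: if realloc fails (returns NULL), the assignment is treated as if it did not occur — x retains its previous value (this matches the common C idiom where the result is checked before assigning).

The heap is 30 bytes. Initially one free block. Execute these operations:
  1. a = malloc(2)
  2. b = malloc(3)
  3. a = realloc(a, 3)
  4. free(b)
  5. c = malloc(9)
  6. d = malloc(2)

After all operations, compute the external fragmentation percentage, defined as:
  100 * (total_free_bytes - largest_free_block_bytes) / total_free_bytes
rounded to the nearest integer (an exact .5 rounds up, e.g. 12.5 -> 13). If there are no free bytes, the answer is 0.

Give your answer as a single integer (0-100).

Op 1: a = malloc(2) -> a = 0; heap: [0-1 ALLOC][2-29 FREE]
Op 2: b = malloc(3) -> b = 2; heap: [0-1 ALLOC][2-4 ALLOC][5-29 FREE]
Op 3: a = realloc(a, 3) -> a = 5; heap: [0-1 FREE][2-4 ALLOC][5-7 ALLOC][8-29 FREE]
Op 4: free(b) -> (freed b); heap: [0-4 FREE][5-7 ALLOC][8-29 FREE]
Op 5: c = malloc(9) -> c = 8; heap: [0-4 FREE][5-7 ALLOC][8-16 ALLOC][17-29 FREE]
Op 6: d = malloc(2) -> d = 0; heap: [0-1 ALLOC][2-4 FREE][5-7 ALLOC][8-16 ALLOC][17-29 FREE]
Free blocks: [3 13] total_free=16 largest=13 -> 100*(16-13)/16 = 300/16 = 18.75 -> rounds to 19

Answer: 19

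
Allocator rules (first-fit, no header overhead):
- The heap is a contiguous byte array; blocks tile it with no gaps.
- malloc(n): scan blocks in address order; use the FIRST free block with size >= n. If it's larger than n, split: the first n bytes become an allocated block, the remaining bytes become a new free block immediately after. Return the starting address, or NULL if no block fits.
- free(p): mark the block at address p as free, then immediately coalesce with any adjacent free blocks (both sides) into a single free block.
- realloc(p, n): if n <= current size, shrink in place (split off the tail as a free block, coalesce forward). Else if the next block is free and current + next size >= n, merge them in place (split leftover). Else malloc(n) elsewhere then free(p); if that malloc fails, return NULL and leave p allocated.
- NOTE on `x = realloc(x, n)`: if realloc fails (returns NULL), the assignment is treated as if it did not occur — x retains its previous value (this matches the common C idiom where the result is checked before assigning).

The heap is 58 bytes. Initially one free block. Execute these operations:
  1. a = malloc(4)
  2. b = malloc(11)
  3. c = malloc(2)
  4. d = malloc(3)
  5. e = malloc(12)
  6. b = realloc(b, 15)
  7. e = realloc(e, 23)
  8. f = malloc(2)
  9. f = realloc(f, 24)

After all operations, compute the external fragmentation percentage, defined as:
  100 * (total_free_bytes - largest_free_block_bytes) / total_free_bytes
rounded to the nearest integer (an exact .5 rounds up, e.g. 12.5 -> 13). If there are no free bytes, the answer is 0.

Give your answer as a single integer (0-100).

Answer: 45

Derivation:
Op 1: a = malloc(4) -> a = 0; heap: [0-3 ALLOC][4-57 FREE]
Op 2: b = malloc(11) -> b = 4; heap: [0-3 ALLOC][4-14 ALLOC][15-57 FREE]
Op 3: c = malloc(2) -> c = 15; heap: [0-3 ALLOC][4-14 ALLOC][15-16 ALLOC][17-57 FREE]
Op 4: d = malloc(3) -> d = 17; heap: [0-3 ALLOC][4-14 ALLOC][15-16 ALLOC][17-19 ALLOC][20-57 FREE]
Op 5: e = malloc(12) -> e = 20; heap: [0-3 ALLOC][4-14 ALLOC][15-16 ALLOC][17-19 ALLOC][20-31 ALLOC][32-57 FREE]
Op 6: b = realloc(b, 15) -> b = 32; heap: [0-3 ALLOC][4-14 FREE][15-16 ALLOC][17-19 ALLOC][20-31 ALLOC][32-46 ALLOC][47-57 FREE]
Op 7: e = realloc(e, 23) -> NULL (e unchanged); heap: [0-3 ALLOC][4-14 FREE][15-16 ALLOC][17-19 ALLOC][20-31 ALLOC][32-46 ALLOC][47-57 FREE]
Op 8: f = malloc(2) -> f = 4; heap: [0-3 ALLOC][4-5 ALLOC][6-14 FREE][15-16 ALLOC][17-19 ALLOC][20-31 ALLOC][32-46 ALLOC][47-57 FREE]
Op 9: f = realloc(f, 24) -> NULL (f unchanged); heap: [0-3 ALLOC][4-5 ALLOC][6-14 FREE][15-16 ALLOC][17-19 ALLOC][20-31 ALLOC][32-46 ALLOC][47-57 FREE]
Free blocks: [9 11] total_free=20 largest=11 -> 100*(20-11)/20 = 900/20 = 45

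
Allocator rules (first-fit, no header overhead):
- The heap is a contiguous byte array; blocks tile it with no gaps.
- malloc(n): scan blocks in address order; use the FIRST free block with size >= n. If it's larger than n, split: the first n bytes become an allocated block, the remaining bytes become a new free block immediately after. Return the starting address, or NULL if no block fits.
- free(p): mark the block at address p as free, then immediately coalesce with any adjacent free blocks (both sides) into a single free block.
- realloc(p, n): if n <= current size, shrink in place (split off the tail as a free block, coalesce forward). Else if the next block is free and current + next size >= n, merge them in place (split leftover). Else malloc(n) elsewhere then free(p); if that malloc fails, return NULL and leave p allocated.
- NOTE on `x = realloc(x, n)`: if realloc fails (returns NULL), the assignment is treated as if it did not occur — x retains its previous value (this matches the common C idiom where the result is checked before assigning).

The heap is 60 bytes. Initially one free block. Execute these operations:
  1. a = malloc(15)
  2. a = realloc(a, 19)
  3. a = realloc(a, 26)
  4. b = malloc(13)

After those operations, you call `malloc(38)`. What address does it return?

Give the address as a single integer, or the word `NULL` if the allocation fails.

Answer: NULL

Derivation:
Op 1: a = malloc(15) -> a = 0; heap: [0-14 ALLOC][15-59 FREE]
Op 2: a = realloc(a, 19) -> a = 0; heap: [0-18 ALLOC][19-59 FREE]
Op 3: a = realloc(a, 26) -> a = 0; heap: [0-25 ALLOC][26-59 FREE]
Op 4: b = malloc(13) -> b = 26; heap: [0-25 ALLOC][26-38 ALLOC][39-59 FREE]
malloc(38): first-fit scan over [0-25 ALLOC][26-38 ALLOC][39-59 FREE] -> NULL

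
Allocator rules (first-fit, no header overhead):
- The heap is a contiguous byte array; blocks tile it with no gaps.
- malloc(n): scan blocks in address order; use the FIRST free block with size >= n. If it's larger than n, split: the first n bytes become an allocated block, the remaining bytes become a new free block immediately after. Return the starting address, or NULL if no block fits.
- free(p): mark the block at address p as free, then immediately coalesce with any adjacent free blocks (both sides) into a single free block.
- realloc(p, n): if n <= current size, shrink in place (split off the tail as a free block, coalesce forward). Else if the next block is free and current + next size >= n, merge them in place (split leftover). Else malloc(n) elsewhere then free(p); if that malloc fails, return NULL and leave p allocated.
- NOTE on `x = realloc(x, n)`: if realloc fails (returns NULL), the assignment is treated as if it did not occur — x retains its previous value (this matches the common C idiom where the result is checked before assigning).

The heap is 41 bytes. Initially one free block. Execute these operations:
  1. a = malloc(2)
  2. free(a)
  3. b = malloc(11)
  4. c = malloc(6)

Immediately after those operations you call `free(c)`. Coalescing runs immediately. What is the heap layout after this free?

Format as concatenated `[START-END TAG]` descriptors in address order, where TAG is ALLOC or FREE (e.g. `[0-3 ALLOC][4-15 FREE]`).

Op 1: a = malloc(2) -> a = 0; heap: [0-1 ALLOC][2-40 FREE]
Op 2: free(a) -> (freed a); heap: [0-40 FREE]
Op 3: b = malloc(11) -> b = 0; heap: [0-10 ALLOC][11-40 FREE]
Op 4: c = malloc(6) -> c = 11; heap: [0-10 ALLOC][11-16 ALLOC][17-40 FREE]
free(c): c = 11 -> block [11-16 ALLOC]; mark free, coalesce with adjacent free neighbors -> [0-10 ALLOC][11-40 FREE]

Answer: [0-10 ALLOC][11-40 FREE]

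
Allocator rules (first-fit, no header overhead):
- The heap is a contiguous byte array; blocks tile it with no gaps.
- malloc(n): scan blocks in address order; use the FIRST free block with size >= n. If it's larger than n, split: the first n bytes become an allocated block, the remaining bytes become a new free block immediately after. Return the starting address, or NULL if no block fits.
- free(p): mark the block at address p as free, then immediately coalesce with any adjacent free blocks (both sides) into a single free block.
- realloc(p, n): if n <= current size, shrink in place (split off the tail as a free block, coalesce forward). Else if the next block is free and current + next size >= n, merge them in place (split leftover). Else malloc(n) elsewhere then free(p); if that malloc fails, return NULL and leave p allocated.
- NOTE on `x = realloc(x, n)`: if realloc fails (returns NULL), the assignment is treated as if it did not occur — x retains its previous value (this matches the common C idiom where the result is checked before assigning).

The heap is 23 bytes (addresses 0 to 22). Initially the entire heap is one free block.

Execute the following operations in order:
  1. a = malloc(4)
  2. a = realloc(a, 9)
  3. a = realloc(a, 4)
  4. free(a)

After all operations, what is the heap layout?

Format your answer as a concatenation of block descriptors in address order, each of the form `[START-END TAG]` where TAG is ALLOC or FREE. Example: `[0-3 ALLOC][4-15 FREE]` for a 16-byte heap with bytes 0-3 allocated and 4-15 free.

Op 1: a = malloc(4) -> a = 0; heap: [0-3 ALLOC][4-22 FREE]
Op 2: a = realloc(a, 9) -> a = 0; heap: [0-8 ALLOC][9-22 FREE]
Op 3: a = realloc(a, 4) -> a = 0; heap: [0-3 ALLOC][4-22 FREE]
Op 4: free(a) -> (freed a); heap: [0-22 FREE]

Answer: [0-22 FREE]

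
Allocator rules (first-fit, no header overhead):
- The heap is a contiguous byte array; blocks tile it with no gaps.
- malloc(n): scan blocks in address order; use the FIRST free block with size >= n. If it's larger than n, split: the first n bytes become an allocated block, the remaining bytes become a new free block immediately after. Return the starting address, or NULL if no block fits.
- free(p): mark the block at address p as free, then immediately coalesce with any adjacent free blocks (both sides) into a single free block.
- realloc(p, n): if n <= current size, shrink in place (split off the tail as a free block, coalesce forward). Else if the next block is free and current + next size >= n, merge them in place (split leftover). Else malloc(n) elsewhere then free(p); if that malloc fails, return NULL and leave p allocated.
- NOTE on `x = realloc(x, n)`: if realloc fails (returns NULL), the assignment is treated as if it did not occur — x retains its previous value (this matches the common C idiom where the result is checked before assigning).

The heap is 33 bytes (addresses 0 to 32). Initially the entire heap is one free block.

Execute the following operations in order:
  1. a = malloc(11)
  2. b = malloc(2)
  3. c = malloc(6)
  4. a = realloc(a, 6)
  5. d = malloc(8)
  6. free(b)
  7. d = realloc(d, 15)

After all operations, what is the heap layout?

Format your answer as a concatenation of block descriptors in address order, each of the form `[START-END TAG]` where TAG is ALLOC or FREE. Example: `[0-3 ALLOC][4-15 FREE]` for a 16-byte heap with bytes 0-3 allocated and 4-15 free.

Answer: [0-5 ALLOC][6-12 FREE][13-18 ALLOC][19-26 ALLOC][27-32 FREE]

Derivation:
Op 1: a = malloc(11) -> a = 0; heap: [0-10 ALLOC][11-32 FREE]
Op 2: b = malloc(2) -> b = 11; heap: [0-10 ALLOC][11-12 ALLOC][13-32 FREE]
Op 3: c = malloc(6) -> c = 13; heap: [0-10 ALLOC][11-12 ALLOC][13-18 ALLOC][19-32 FREE]
Op 4: a = realloc(a, 6) -> a = 0; heap: [0-5 ALLOC][6-10 FREE][11-12 ALLOC][13-18 ALLOC][19-32 FREE]
Op 5: d = malloc(8) -> d = 19; heap: [0-5 ALLOC][6-10 FREE][11-12 ALLOC][13-18 ALLOC][19-26 ALLOC][27-32 FREE]
Op 6: free(b) -> (freed b); heap: [0-5 ALLOC][6-12 FREE][13-18 ALLOC][19-26 ALLOC][27-32 FREE]
Op 7: d = realloc(d, 15) -> NULL (d unchanged); heap: [0-5 ALLOC][6-12 FREE][13-18 ALLOC][19-26 ALLOC][27-32 FREE]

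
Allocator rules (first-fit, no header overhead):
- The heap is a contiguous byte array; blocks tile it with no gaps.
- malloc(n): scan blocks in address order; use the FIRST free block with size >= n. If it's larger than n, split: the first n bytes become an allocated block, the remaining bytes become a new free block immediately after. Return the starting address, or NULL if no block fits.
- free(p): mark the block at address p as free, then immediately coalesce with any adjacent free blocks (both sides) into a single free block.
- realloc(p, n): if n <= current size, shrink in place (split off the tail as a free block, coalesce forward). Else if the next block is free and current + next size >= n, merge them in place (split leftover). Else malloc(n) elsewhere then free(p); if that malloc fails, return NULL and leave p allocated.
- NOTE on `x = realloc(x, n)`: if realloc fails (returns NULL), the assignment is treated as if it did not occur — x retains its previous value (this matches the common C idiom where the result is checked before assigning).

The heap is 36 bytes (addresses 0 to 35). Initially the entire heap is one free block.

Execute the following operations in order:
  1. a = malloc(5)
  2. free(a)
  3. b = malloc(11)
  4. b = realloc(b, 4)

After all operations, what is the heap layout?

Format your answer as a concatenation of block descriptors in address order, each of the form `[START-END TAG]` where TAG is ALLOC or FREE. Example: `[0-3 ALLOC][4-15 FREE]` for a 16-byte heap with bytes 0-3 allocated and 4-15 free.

Op 1: a = malloc(5) -> a = 0; heap: [0-4 ALLOC][5-35 FREE]
Op 2: free(a) -> (freed a); heap: [0-35 FREE]
Op 3: b = malloc(11) -> b = 0; heap: [0-10 ALLOC][11-35 FREE]
Op 4: b = realloc(b, 4) -> b = 0; heap: [0-3 ALLOC][4-35 FREE]

Answer: [0-3 ALLOC][4-35 FREE]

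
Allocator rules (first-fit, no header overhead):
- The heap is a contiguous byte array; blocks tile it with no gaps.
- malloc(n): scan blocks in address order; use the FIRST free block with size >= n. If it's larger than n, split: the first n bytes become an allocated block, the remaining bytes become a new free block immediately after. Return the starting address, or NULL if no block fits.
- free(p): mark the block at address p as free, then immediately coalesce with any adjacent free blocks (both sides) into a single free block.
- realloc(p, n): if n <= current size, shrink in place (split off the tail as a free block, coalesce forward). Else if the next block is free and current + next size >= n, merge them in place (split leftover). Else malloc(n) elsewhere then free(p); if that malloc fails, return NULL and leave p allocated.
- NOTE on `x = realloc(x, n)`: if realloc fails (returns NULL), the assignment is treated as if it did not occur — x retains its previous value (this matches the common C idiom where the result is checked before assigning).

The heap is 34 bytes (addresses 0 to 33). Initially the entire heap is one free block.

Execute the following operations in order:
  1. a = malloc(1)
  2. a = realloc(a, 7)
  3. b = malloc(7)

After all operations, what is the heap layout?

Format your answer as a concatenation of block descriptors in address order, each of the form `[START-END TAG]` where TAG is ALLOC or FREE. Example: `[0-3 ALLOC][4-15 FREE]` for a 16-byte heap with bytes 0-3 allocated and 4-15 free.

Op 1: a = malloc(1) -> a = 0; heap: [0-0 ALLOC][1-33 FREE]
Op 2: a = realloc(a, 7) -> a = 0; heap: [0-6 ALLOC][7-33 FREE]
Op 3: b = malloc(7) -> b = 7; heap: [0-6 ALLOC][7-13 ALLOC][14-33 FREE]

Answer: [0-6 ALLOC][7-13 ALLOC][14-33 FREE]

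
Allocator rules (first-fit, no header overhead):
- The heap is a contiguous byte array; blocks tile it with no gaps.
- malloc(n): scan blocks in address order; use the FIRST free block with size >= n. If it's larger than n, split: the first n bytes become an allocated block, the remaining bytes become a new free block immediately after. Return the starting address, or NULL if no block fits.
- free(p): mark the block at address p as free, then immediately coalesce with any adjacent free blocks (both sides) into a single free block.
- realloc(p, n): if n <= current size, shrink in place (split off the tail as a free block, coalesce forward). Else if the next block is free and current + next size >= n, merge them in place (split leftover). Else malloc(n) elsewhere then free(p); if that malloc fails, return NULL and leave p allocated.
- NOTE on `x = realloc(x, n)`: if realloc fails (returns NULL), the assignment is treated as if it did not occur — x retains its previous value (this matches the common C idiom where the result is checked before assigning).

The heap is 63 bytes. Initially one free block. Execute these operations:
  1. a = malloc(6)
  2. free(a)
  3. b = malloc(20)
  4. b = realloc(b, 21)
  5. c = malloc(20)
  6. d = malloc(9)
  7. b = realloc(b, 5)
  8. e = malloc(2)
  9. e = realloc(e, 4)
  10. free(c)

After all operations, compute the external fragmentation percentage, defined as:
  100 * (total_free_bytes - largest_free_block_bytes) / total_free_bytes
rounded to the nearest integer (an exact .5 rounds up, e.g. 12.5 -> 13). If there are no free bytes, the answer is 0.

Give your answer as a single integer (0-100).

Op 1: a = malloc(6) -> a = 0; heap: [0-5 ALLOC][6-62 FREE]
Op 2: free(a) -> (freed a); heap: [0-62 FREE]
Op 3: b = malloc(20) -> b = 0; heap: [0-19 ALLOC][20-62 FREE]
Op 4: b = realloc(b, 21) -> b = 0; heap: [0-20 ALLOC][21-62 FREE]
Op 5: c = malloc(20) -> c = 21; heap: [0-20 ALLOC][21-40 ALLOC][41-62 FREE]
Op 6: d = malloc(9) -> d = 41; heap: [0-20 ALLOC][21-40 ALLOC][41-49 ALLOC][50-62 FREE]
Op 7: b = realloc(b, 5) -> b = 0; heap: [0-4 ALLOC][5-20 FREE][21-40 ALLOC][41-49 ALLOC][50-62 FREE]
Op 8: e = malloc(2) -> e = 5; heap: [0-4 ALLOC][5-6 ALLOC][7-20 FREE][21-40 ALLOC][41-49 ALLOC][50-62 FREE]
Op 9: e = realloc(e, 4) -> e = 5; heap: [0-4 ALLOC][5-8 ALLOC][9-20 FREE][21-40 ALLOC][41-49 ALLOC][50-62 FREE]
Op 10: free(c) -> (freed c); heap: [0-4 ALLOC][5-8 ALLOC][9-40 FREE][41-49 ALLOC][50-62 FREE]
Free blocks: [32 13] total_free=45 largest=32 -> 100*(45-32)/45 = 1300/45 ≈ 28.889 -> rounds to 29

Answer: 29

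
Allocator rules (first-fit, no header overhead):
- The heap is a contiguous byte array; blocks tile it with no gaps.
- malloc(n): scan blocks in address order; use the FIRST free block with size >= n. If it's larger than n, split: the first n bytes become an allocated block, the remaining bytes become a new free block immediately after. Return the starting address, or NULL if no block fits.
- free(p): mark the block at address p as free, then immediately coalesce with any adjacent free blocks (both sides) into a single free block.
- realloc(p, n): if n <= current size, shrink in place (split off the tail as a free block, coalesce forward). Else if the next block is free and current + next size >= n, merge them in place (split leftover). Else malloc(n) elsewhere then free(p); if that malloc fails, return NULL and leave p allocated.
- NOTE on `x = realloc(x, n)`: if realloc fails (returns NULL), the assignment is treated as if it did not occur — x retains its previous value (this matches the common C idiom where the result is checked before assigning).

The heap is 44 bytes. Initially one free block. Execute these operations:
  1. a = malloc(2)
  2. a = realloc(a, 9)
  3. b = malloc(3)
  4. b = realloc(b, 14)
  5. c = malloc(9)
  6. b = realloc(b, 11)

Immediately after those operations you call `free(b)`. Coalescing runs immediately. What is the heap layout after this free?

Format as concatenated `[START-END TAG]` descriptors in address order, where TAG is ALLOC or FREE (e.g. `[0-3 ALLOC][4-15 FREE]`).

Answer: [0-8 ALLOC][9-22 FREE][23-31 ALLOC][32-43 FREE]

Derivation:
Op 1: a = malloc(2) -> a = 0; heap: [0-1 ALLOC][2-43 FREE]
Op 2: a = realloc(a, 9) -> a = 0; heap: [0-8 ALLOC][9-43 FREE]
Op 3: b = malloc(3) -> b = 9; heap: [0-8 ALLOC][9-11 ALLOC][12-43 FREE]
Op 4: b = realloc(b, 14) -> b = 9; heap: [0-8 ALLOC][9-22 ALLOC][23-43 FREE]
Op 5: c = malloc(9) -> c = 23; heap: [0-8 ALLOC][9-22 ALLOC][23-31 ALLOC][32-43 FREE]
Op 6: b = realloc(b, 11) -> b = 9; heap: [0-8 ALLOC][9-19 ALLOC][20-22 FREE][23-31 ALLOC][32-43 FREE]
free(b): b = 9 -> block [9-19 ALLOC]; mark free, coalesce with adjacent free neighbors -> [0-8 ALLOC][9-22 FREE][23-31 ALLOC][32-43 FREE]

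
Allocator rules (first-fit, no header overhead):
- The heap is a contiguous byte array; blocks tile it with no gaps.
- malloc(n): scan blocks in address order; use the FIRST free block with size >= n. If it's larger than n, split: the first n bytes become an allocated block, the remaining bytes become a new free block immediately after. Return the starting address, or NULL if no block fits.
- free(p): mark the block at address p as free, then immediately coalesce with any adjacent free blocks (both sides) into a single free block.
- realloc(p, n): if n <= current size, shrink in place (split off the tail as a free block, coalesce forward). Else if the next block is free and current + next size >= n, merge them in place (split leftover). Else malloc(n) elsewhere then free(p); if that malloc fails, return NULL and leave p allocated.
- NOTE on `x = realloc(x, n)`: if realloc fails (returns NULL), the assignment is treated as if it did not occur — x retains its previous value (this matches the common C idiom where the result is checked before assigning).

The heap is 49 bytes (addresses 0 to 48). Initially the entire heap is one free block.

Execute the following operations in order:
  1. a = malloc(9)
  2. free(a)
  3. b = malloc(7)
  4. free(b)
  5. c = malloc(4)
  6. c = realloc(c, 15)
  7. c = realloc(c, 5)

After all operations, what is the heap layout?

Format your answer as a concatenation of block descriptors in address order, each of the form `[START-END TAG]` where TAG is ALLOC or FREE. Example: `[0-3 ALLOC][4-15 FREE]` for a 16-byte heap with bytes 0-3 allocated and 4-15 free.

Op 1: a = malloc(9) -> a = 0; heap: [0-8 ALLOC][9-48 FREE]
Op 2: free(a) -> (freed a); heap: [0-48 FREE]
Op 3: b = malloc(7) -> b = 0; heap: [0-6 ALLOC][7-48 FREE]
Op 4: free(b) -> (freed b); heap: [0-48 FREE]
Op 5: c = malloc(4) -> c = 0; heap: [0-3 ALLOC][4-48 FREE]
Op 6: c = realloc(c, 15) -> c = 0; heap: [0-14 ALLOC][15-48 FREE]
Op 7: c = realloc(c, 5) -> c = 0; heap: [0-4 ALLOC][5-48 FREE]

Answer: [0-4 ALLOC][5-48 FREE]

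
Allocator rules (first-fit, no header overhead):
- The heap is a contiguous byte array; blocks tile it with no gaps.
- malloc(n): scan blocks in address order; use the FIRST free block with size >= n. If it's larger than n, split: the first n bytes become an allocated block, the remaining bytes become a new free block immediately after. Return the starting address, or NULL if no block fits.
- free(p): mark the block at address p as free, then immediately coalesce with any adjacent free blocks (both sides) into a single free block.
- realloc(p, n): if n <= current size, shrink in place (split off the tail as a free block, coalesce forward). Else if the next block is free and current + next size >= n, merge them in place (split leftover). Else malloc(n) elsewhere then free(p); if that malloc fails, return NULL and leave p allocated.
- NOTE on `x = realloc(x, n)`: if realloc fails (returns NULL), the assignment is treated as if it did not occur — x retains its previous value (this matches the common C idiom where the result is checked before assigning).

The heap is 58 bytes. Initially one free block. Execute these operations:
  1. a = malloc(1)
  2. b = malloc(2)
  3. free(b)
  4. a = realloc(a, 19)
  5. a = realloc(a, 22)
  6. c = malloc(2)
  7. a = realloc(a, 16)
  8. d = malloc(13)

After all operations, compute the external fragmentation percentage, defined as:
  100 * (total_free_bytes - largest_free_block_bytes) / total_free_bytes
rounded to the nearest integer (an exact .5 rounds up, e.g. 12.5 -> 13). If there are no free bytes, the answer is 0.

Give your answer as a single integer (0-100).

Answer: 22

Derivation:
Op 1: a = malloc(1) -> a = 0; heap: [0-0 ALLOC][1-57 FREE]
Op 2: b = malloc(2) -> b = 1; heap: [0-0 ALLOC][1-2 ALLOC][3-57 FREE]
Op 3: free(b) -> (freed b); heap: [0-0 ALLOC][1-57 FREE]
Op 4: a = realloc(a, 19) -> a = 0; heap: [0-18 ALLOC][19-57 FREE]
Op 5: a = realloc(a, 22) -> a = 0; heap: [0-21 ALLOC][22-57 FREE]
Op 6: c = malloc(2) -> c = 22; heap: [0-21 ALLOC][22-23 ALLOC][24-57 FREE]
Op 7: a = realloc(a, 16) -> a = 0; heap: [0-15 ALLOC][16-21 FREE][22-23 ALLOC][24-57 FREE]
Op 8: d = malloc(13) -> d = 24; heap: [0-15 ALLOC][16-21 FREE][22-23 ALLOC][24-36 ALLOC][37-57 FREE]
Free blocks: [6 21] total_free=27 largest=21 -> 100*(27-21)/27 = 600/27 ≈ 22.222 -> rounds to 22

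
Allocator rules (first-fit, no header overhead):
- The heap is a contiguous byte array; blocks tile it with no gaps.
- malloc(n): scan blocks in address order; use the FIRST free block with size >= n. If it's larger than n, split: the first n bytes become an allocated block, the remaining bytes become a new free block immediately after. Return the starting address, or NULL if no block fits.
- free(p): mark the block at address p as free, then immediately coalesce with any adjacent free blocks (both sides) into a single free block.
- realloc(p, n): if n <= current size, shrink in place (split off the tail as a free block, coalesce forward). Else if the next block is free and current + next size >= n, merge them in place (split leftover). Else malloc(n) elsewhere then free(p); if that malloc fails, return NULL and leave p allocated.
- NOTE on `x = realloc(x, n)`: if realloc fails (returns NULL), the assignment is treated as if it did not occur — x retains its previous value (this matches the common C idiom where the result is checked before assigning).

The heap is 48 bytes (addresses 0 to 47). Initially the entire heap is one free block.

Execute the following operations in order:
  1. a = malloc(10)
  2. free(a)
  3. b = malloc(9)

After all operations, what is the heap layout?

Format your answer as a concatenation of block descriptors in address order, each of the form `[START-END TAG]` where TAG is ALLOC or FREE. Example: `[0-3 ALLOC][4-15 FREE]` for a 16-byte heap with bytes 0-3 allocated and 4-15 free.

Answer: [0-8 ALLOC][9-47 FREE]

Derivation:
Op 1: a = malloc(10) -> a = 0; heap: [0-9 ALLOC][10-47 FREE]
Op 2: free(a) -> (freed a); heap: [0-47 FREE]
Op 3: b = malloc(9) -> b = 0; heap: [0-8 ALLOC][9-47 FREE]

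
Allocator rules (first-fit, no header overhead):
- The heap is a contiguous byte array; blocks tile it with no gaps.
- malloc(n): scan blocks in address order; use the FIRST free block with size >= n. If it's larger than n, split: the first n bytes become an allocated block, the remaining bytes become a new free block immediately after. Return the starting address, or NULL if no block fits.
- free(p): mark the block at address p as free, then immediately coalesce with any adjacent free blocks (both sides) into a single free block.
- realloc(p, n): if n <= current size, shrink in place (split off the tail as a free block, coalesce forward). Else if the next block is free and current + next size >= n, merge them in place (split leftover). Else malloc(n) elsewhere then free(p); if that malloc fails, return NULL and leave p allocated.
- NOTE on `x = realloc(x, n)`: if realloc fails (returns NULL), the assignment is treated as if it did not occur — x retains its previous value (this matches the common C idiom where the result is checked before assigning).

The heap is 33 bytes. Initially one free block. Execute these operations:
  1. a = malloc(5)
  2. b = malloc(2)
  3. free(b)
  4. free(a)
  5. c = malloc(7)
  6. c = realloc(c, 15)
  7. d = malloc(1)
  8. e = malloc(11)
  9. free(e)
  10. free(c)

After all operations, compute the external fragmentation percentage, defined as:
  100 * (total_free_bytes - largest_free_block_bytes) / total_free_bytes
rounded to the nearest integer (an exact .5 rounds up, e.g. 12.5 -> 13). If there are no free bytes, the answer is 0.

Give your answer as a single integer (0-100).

Answer: 47

Derivation:
Op 1: a = malloc(5) -> a = 0; heap: [0-4 ALLOC][5-32 FREE]
Op 2: b = malloc(2) -> b = 5; heap: [0-4 ALLOC][5-6 ALLOC][7-32 FREE]
Op 3: free(b) -> (freed b); heap: [0-4 ALLOC][5-32 FREE]
Op 4: free(a) -> (freed a); heap: [0-32 FREE]
Op 5: c = malloc(7) -> c = 0; heap: [0-6 ALLOC][7-32 FREE]
Op 6: c = realloc(c, 15) -> c = 0; heap: [0-14 ALLOC][15-32 FREE]
Op 7: d = malloc(1) -> d = 15; heap: [0-14 ALLOC][15-15 ALLOC][16-32 FREE]
Op 8: e = malloc(11) -> e = 16; heap: [0-14 ALLOC][15-15 ALLOC][16-26 ALLOC][27-32 FREE]
Op 9: free(e) -> (freed e); heap: [0-14 ALLOC][15-15 ALLOC][16-32 FREE]
Op 10: free(c) -> (freed c); heap: [0-14 FREE][15-15 ALLOC][16-32 FREE]
Free blocks: [15 17] total_free=32 largest=17 -> 100*(32-17)/32 = 1500/32 = 46.875 -> rounds to 47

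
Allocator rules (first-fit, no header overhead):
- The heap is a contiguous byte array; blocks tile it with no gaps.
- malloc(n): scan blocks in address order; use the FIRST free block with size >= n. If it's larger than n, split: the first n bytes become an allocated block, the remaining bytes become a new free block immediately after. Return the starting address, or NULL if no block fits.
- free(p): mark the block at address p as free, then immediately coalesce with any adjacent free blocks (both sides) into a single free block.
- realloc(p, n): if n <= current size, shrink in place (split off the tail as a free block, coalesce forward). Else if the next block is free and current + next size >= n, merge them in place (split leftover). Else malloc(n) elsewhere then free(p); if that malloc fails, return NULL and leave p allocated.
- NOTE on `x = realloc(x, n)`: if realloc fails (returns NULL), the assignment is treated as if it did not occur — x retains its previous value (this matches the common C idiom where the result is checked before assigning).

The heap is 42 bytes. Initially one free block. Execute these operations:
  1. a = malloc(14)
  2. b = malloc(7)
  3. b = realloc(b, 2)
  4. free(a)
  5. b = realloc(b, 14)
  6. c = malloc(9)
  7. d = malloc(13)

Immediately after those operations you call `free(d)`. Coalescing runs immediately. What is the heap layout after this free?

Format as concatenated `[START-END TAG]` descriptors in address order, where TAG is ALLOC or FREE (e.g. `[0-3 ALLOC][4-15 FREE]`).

Op 1: a = malloc(14) -> a = 0; heap: [0-13 ALLOC][14-41 FREE]
Op 2: b = malloc(7) -> b = 14; heap: [0-13 ALLOC][14-20 ALLOC][21-41 FREE]
Op 3: b = realloc(b, 2) -> b = 14; heap: [0-13 ALLOC][14-15 ALLOC][16-41 FREE]
Op 4: free(a) -> (freed a); heap: [0-13 FREE][14-15 ALLOC][16-41 FREE]
Op 5: b = realloc(b, 14) -> b = 14; heap: [0-13 FREE][14-27 ALLOC][28-41 FREE]
Op 6: c = malloc(9) -> c = 0; heap: [0-8 ALLOC][9-13 FREE][14-27 ALLOC][28-41 FREE]
Op 7: d = malloc(13) -> d = 28; heap: [0-8 ALLOC][9-13 FREE][14-27 ALLOC][28-40 ALLOC][41-41 FREE]
free(d): d = 28 -> block [28-40 ALLOC]; mark free, coalesce with adjacent free neighbors -> [0-8 ALLOC][9-13 FREE][14-27 ALLOC][28-41 FREE]

Answer: [0-8 ALLOC][9-13 FREE][14-27 ALLOC][28-41 FREE]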